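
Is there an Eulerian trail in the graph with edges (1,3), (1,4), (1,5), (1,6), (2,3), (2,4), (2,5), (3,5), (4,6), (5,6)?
No (4 vertices have odd degree: {2, 3, 4, 6}; Eulerian path requires 0 or 2)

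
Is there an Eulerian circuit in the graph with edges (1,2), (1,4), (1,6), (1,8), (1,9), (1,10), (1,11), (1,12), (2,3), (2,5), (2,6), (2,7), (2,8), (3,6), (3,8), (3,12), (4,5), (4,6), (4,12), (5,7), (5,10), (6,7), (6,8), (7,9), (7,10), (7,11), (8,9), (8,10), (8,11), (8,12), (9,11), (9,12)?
No (2 vertices have odd degree: {9, 12}; Eulerian circuit requires 0)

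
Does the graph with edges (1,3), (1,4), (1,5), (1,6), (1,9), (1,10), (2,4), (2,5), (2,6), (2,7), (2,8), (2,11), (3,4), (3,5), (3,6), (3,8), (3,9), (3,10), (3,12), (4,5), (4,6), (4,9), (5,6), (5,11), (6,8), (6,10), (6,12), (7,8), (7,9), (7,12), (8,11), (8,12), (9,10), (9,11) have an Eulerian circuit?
Yes (the graph is connected and all 12 vertices have even degree)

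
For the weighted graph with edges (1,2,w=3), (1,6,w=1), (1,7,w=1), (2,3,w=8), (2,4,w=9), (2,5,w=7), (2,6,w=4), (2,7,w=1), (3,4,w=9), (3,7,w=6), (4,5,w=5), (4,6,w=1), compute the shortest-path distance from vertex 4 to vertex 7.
3 (path: 4 -> 6 -> 1 -> 7; weights 1 + 1 + 1 = 3)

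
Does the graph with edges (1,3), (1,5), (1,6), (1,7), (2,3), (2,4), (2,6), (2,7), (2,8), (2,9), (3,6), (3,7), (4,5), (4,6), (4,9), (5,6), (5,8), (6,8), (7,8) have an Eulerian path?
Yes — and in fact it has an Eulerian circuit (the graph is connected and all 9 vertices have even degree)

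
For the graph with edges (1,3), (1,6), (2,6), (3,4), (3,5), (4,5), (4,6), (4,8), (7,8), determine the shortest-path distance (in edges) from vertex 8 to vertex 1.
3 (path: 8 -> 4 -> 6 -> 1, 3 edges)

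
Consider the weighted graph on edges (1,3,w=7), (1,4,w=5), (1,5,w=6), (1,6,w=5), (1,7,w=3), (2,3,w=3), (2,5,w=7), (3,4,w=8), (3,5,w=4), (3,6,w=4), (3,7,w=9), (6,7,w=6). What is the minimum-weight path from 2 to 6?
7 (path: 2 -> 3 -> 6; weights 3 + 4 = 7)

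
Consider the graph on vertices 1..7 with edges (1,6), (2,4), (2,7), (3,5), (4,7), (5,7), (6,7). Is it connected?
Yes (BFS from 1 visits [1, 6, 7, 2, 4, 5, 3] — all 7 vertices reached)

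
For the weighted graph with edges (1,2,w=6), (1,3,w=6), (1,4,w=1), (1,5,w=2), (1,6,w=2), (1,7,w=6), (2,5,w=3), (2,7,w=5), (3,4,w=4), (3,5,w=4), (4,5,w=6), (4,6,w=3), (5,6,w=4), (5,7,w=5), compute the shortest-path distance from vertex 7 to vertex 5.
5 (path: 7 -> 5; weights 5 = 5)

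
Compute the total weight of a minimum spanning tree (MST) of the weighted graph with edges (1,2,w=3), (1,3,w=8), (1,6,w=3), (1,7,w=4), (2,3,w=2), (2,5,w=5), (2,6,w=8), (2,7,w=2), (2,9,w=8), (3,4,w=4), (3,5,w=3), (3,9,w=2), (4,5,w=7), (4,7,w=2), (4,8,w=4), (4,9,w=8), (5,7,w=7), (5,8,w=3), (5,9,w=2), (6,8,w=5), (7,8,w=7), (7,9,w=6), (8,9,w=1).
17 (MST edges: (1,2,w=3), (1,6,w=3), (2,3,w=2), (2,7,w=2), (3,9,w=2), (4,7,w=2), (5,9,w=2), (8,9,w=1); sum of weights 3 + 3 + 2 + 2 + 2 + 2 + 2 + 1 = 17)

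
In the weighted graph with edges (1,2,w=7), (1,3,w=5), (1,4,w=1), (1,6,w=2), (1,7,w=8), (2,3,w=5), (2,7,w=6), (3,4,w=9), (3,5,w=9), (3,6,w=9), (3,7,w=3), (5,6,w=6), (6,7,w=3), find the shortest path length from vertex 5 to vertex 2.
14 (path: 5 -> 3 -> 2; weights 9 + 5 = 14)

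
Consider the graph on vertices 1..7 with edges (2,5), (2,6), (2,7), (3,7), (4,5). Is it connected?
No, it has 2 components: {1}, {2, 3, 4, 5, 6, 7}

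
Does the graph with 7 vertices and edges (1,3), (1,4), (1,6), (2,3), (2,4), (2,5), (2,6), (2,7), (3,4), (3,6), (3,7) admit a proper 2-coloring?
No (odd cycle of length 3: 3 -> 1 -> 4 -> 3)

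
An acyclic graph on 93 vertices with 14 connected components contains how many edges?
79 (Each of the 14 component trees on V_i vertices has V_i - 1 edges; summing gives V - C = 93 - 14 = 79)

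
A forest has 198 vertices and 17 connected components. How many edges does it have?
181 (Each of the 17 component trees on V_i vertices has V_i - 1 edges; summing gives V - C = 198 - 17 = 181)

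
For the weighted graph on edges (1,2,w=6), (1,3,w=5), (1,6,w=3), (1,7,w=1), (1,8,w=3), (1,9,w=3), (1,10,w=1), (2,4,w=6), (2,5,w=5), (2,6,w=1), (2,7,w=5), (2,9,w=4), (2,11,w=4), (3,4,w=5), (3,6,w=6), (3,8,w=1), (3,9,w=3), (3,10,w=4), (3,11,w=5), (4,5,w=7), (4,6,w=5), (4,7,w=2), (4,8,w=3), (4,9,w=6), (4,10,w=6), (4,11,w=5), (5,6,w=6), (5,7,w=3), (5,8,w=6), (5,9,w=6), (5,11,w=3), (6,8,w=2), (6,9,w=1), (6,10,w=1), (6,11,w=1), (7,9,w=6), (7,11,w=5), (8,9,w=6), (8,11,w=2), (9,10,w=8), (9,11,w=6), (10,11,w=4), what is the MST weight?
14 (MST edges: (1,7,w=1), (1,10,w=1), (2,6,w=1), (3,8,w=1), (4,7,w=2), (5,7,w=3), (6,8,w=2), (6,9,w=1), (6,10,w=1), (6,11,w=1); sum of weights 1 + 1 + 1 + 1 + 2 + 3 + 2 + 1 + 1 + 1 = 14)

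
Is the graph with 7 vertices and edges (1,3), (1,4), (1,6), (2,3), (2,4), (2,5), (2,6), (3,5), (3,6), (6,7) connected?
Yes (BFS from 1 visits [1, 3, 4, 6, 2, 5, 7] — all 7 vertices reached)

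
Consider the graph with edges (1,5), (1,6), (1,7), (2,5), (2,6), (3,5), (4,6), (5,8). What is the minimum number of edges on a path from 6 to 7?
2 (path: 6 -> 1 -> 7, 2 edges)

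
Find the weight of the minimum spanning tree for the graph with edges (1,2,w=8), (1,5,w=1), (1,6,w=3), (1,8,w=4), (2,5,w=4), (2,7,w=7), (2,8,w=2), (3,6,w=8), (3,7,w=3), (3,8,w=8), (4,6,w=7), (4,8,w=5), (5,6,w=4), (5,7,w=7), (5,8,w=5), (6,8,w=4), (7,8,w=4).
22 (MST edges: (1,5,w=1), (1,6,w=3), (1,8,w=4), (2,8,w=2), (3,7,w=3), (4,8,w=5), (7,8,w=4); sum of weights 1 + 3 + 4 + 2 + 3 + 5 + 4 = 22)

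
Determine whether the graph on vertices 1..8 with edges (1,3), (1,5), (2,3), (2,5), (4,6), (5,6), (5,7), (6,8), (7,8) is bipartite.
Yes. Partition: {1, 2, 6, 7}, {3, 4, 5, 8}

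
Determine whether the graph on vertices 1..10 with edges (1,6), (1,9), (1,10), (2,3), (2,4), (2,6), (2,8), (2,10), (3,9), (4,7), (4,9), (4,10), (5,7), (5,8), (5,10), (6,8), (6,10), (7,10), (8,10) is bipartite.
No (odd cycle of length 3: 6 -> 1 -> 10 -> 6)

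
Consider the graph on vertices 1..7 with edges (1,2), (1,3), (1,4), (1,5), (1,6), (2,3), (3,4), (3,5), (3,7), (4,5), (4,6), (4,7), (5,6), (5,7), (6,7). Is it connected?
Yes (BFS from 1 visits [1, 2, 3, 4, 5, 6, 7] — all 7 vertices reached)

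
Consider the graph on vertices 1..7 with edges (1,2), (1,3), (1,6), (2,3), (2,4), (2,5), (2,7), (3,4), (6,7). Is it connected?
Yes (BFS from 1 visits [1, 2, 3, 6, 4, 5, 7] — all 7 vertices reached)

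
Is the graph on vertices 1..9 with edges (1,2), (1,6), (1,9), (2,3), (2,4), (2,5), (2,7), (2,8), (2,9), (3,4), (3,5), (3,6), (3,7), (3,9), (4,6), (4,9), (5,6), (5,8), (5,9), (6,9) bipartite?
No (odd cycle of length 3: 2 -> 1 -> 9 -> 2)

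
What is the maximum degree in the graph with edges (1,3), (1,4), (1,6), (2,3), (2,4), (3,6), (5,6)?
3 (attained at vertices 1, 3, 6)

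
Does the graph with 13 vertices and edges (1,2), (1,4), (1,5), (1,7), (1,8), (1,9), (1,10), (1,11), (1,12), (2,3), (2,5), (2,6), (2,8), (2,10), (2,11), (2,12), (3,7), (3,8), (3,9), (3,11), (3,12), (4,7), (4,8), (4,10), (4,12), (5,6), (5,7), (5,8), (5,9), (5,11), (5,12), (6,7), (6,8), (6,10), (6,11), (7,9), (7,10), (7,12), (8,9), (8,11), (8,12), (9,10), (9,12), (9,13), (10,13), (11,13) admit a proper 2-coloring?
No (odd cycle of length 3: 9 -> 1 -> 5 -> 9)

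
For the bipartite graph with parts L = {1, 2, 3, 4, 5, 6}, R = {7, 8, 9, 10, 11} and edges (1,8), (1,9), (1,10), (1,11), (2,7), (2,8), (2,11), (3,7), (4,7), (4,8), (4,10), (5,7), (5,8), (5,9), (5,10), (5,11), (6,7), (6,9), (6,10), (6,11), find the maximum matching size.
5 (matching: (1,11), (2,8), (3,7), (4,10), (5,9); upper bound min(|L|,|R|) = min(6,5) = 5)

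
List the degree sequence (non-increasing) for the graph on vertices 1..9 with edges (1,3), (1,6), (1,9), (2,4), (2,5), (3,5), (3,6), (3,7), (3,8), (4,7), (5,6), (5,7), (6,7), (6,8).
[5, 5, 4, 4, 3, 2, 2, 2, 1] (degrees: deg(1)=3, deg(2)=2, deg(3)=5, deg(4)=2, deg(5)=4, deg(6)=5, deg(7)=4, deg(8)=2, deg(9)=1)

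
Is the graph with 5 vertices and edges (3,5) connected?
No, it has 4 components: {1}, {2}, {3, 5}, {4}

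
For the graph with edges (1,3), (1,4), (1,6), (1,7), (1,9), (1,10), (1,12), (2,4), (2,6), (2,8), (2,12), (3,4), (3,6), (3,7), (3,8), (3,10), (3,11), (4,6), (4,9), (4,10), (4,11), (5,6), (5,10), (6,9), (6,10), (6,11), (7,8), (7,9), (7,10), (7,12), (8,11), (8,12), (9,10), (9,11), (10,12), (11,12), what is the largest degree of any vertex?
8 (attained at vertices 6, 10)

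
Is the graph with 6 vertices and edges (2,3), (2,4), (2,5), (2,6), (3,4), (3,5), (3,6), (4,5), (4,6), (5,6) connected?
No, it has 2 components: {1}, {2, 3, 4, 5, 6}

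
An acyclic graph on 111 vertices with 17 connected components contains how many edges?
94 (Each of the 17 component trees on V_i vertices has V_i - 1 edges; summing gives V - C = 111 - 17 = 94)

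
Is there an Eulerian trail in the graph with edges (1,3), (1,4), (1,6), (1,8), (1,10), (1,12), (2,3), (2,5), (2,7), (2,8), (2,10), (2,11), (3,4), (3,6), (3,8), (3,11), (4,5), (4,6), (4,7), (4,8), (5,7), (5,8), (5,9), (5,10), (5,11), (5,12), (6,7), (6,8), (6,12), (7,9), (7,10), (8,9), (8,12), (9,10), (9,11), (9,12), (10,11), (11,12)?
Yes — and in fact it has an Eulerian circuit (the graph is connected and all 12 vertices have even degree)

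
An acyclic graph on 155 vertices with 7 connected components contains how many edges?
148 (Each of the 7 component trees on V_i vertices has V_i - 1 edges; summing gives V - C = 155 - 7 = 148)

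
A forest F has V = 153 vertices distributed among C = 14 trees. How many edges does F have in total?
139 (Each of the 14 component trees on V_i vertices has V_i - 1 edges; summing gives V - C = 153 - 14 = 139)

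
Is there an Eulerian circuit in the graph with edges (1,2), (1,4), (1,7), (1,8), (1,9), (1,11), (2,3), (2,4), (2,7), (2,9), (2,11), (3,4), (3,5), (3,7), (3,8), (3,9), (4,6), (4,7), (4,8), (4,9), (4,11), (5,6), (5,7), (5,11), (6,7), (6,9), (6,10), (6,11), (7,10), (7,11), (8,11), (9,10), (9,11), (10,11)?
No (2 vertices have odd degree: {9, 11}; Eulerian circuit requires 0)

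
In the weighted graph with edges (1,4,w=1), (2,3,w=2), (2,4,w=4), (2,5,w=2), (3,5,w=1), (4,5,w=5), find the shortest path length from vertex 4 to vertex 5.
5 (path: 4 -> 5; weights 5 = 5)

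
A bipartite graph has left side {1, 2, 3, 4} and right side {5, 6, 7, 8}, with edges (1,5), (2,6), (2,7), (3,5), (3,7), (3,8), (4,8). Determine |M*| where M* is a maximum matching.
4 (matching: (1,5), (2,6), (3,7), (4,8); upper bound min(|L|,|R|) = min(4,4) = 4)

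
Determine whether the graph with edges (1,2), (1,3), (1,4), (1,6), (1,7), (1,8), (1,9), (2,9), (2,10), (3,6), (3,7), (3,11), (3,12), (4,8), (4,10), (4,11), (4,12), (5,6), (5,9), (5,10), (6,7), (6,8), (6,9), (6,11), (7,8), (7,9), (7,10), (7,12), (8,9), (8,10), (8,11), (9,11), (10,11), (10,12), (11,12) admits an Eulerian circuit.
No (12 vertices have odd degree: {1, 2, 3, 4, 5, 6, 7, 8, 9, 10, 11, 12}; Eulerian circuit requires 0)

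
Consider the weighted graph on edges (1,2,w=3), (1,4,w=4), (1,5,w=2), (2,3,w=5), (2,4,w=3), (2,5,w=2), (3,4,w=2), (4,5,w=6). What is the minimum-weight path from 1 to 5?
2 (path: 1 -> 5; weights 2 = 2)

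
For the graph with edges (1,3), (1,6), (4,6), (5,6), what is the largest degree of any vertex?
3 (attained at vertex 6)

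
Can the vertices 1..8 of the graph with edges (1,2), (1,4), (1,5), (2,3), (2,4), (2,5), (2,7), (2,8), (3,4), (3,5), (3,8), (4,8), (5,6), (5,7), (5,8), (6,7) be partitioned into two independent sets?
No (odd cycle of length 3: 4 -> 1 -> 2 -> 4)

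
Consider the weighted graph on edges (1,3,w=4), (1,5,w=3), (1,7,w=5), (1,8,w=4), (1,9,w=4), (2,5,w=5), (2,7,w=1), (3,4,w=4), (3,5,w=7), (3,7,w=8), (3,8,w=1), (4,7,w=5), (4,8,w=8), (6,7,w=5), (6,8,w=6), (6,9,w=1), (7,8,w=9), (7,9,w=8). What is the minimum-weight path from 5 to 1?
3 (path: 5 -> 1; weights 3 = 3)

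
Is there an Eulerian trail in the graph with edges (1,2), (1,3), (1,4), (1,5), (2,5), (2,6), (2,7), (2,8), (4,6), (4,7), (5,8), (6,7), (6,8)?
No (6 vertices have odd degree: {2, 3, 4, 5, 7, 8}; Eulerian path requires 0 or 2)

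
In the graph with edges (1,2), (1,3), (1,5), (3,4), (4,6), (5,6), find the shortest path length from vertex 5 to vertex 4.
2 (path: 5 -> 6 -> 4, 2 edges)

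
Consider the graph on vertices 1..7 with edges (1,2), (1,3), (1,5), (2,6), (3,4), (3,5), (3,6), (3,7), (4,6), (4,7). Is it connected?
Yes (BFS from 1 visits [1, 2, 3, 5, 6, 4, 7] — all 7 vertices reached)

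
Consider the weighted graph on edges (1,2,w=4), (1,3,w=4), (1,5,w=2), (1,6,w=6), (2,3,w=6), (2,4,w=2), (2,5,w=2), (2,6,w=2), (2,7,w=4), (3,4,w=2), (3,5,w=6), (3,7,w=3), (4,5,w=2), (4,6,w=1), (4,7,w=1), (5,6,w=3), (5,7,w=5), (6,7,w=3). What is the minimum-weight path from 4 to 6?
1 (path: 4 -> 6; weights 1 = 1)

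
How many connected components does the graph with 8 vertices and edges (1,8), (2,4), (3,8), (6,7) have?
4 (components: {1, 3, 8}, {2, 4}, {5}, {6, 7})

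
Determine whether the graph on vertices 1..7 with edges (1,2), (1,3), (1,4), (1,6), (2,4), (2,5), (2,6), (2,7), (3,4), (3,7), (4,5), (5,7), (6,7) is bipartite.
No (odd cycle of length 3: 3 -> 1 -> 4 -> 3)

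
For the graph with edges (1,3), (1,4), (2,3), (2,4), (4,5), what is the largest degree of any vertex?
3 (attained at vertex 4)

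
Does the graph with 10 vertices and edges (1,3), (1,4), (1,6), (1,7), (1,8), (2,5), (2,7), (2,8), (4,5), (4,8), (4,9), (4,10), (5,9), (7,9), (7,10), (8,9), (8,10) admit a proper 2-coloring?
No (odd cycle of length 3: 8 -> 1 -> 4 -> 8)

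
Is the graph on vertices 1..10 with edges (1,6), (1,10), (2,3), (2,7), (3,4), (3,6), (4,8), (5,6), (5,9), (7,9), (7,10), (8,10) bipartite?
Yes. Partition: {1, 3, 5, 7, 8}, {2, 4, 6, 9, 10}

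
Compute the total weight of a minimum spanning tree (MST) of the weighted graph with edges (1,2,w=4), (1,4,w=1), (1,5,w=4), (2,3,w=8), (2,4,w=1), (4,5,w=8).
14 (MST edges: (1,4,w=1), (1,5,w=4), (2,3,w=8), (2,4,w=1); sum of weights 1 + 4 + 8 + 1 = 14)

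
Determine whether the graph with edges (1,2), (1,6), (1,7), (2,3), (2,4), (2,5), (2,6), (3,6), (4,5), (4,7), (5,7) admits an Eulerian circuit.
No (6 vertices have odd degree: {1, 2, 4, 5, 6, 7}; Eulerian circuit requires 0)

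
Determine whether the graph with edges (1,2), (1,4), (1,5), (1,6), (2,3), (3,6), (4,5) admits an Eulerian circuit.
Yes (the graph is connected and all 6 vertices have even degree)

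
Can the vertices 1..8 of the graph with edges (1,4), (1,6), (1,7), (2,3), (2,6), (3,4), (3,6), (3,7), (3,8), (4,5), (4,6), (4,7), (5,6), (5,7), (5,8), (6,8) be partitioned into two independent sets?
No (odd cycle of length 3: 7 -> 1 -> 4 -> 7)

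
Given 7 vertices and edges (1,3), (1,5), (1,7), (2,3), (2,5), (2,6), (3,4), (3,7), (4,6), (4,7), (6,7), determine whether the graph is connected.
Yes (BFS from 1 visits [1, 3, 5, 7, 2, 4, 6] — all 7 vertices reached)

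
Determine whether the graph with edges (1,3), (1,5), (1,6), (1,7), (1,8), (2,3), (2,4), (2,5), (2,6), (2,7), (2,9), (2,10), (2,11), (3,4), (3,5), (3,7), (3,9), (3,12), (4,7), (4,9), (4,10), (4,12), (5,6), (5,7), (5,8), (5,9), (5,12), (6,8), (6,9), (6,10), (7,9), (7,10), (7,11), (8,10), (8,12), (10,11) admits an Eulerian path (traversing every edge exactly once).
No (4 vertices have odd degree: {1, 3, 8, 11}; Eulerian path requires 0 or 2)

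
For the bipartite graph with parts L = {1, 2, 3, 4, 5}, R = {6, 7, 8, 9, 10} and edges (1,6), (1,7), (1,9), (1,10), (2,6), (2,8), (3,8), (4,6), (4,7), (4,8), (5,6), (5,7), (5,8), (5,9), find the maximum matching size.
5 (matching: (1,10), (2,6), (3,8), (4,7), (5,9); upper bound min(|L|,|R|) = min(5,5) = 5)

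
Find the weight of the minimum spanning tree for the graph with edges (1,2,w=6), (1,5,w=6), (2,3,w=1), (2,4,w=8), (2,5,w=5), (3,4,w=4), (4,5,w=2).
13 (MST edges: (1,5,w=6), (2,3,w=1), (3,4,w=4), (4,5,w=2); sum of weights 6 + 1 + 4 + 2 = 13)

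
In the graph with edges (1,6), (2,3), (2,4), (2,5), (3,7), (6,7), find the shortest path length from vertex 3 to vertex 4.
2 (path: 3 -> 2 -> 4, 2 edges)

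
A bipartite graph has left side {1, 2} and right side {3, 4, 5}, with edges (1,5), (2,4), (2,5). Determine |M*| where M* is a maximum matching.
2 (matching: (1,5), (2,4); upper bound min(|L|,|R|) = min(2,3) = 2)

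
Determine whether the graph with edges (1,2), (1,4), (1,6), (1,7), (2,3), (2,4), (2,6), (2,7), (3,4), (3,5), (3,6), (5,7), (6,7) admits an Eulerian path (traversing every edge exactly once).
Yes (the graph is connected and exactly 2 vertices have odd degree: {2, 4}; any Eulerian path must start and end at those)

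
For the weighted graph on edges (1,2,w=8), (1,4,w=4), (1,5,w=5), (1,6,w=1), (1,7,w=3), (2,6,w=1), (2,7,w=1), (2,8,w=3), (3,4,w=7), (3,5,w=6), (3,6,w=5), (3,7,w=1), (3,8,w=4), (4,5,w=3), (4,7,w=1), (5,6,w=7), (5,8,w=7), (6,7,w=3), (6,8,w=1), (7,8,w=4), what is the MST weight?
9 (MST edges: (1,6,w=1), (2,6,w=1), (2,7,w=1), (3,7,w=1), (4,5,w=3), (4,7,w=1), (6,8,w=1); sum of weights 1 + 1 + 1 + 1 + 3 + 1 + 1 = 9)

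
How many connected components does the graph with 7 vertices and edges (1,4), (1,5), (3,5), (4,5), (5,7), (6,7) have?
2 (components: {1, 3, 4, 5, 6, 7}, {2})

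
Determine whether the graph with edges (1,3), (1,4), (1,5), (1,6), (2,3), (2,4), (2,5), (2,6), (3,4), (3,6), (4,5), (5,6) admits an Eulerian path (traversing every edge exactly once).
Yes — and in fact it has an Eulerian circuit (the graph is connected and all 6 vertices have even degree)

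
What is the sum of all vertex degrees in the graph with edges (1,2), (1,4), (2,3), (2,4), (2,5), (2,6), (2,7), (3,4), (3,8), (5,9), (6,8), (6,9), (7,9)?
26 (handshake: sum of degrees = 2|E| = 2 x 13 = 26)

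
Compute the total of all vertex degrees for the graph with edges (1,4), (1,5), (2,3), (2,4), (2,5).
10 (handshake: sum of degrees = 2|E| = 2 x 5 = 10)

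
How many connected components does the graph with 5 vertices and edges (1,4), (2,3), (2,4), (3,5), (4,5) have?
1 (components: {1, 2, 3, 4, 5})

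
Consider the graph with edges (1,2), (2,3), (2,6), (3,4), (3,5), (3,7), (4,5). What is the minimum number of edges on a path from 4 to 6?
3 (path: 4 -> 3 -> 2 -> 6, 3 edges)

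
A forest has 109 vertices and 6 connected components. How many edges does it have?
103 (Each of the 6 component trees on V_i vertices has V_i - 1 edges; summing gives V - C = 109 - 6 = 103)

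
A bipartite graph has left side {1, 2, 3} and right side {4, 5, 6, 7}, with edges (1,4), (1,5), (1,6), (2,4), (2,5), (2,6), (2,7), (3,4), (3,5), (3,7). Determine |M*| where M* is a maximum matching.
3 (matching: (1,6), (2,7), (3,5); upper bound min(|L|,|R|) = min(3,4) = 3)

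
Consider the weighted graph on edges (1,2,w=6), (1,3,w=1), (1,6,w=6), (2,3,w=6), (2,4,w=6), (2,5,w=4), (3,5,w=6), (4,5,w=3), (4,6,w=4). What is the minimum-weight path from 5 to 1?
7 (path: 5 -> 3 -> 1; weights 6 + 1 = 7)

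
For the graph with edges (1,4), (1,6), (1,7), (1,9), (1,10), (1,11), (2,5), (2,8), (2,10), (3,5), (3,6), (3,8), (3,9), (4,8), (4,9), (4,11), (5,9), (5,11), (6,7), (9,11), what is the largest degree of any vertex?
6 (attained at vertex 1)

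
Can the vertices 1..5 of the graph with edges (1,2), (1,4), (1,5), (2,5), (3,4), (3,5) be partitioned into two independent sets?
No (odd cycle of length 3: 5 -> 1 -> 2 -> 5)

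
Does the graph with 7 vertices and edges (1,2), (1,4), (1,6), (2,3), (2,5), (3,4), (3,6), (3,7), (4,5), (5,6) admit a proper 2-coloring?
Yes. Partition: {1, 3, 5}, {2, 4, 6, 7}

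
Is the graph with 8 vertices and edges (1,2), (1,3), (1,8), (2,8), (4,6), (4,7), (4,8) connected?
No, it has 2 components: {1, 2, 3, 4, 6, 7, 8}, {5}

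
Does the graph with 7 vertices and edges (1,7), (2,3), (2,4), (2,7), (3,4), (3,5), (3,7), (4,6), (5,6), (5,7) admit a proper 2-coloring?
No (odd cycle of length 3: 2 -> 7 -> 3 -> 2)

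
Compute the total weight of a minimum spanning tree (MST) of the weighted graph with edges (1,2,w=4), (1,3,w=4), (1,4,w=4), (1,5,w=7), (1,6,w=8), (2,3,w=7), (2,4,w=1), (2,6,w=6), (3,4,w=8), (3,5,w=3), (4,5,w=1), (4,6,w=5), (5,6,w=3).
12 (MST edges: (1,4,w=4), (2,4,w=1), (3,5,w=3), (4,5,w=1), (5,6,w=3); sum of weights 4 + 1 + 3 + 1 + 3 = 12)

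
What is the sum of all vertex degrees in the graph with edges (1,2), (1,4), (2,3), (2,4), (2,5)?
10 (handshake: sum of degrees = 2|E| = 2 x 5 = 10)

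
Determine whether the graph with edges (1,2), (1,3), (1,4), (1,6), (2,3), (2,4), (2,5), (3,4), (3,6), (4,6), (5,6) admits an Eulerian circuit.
Yes (the graph is connected and all 6 vertices have even degree)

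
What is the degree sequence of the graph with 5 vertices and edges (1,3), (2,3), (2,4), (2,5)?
[3, 2, 1, 1, 1] (degrees: deg(1)=1, deg(2)=3, deg(3)=2, deg(4)=1, deg(5)=1)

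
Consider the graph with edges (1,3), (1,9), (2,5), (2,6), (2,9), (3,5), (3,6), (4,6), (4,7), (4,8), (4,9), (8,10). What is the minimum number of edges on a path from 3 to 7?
3 (path: 3 -> 6 -> 4 -> 7, 3 edges)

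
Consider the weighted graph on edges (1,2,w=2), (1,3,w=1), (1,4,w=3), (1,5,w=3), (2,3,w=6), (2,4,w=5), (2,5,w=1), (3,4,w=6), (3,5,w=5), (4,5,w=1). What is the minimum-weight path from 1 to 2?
2 (path: 1 -> 2; weights 2 = 2)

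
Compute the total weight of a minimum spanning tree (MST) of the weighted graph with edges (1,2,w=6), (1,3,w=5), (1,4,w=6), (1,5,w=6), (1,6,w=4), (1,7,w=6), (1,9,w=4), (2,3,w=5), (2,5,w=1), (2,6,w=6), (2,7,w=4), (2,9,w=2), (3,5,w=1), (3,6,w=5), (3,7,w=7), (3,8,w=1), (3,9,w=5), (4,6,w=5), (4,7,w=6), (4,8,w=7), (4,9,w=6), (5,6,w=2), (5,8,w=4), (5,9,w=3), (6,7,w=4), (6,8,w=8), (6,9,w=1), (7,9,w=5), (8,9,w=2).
19 (MST edges: (1,6,w=4), (2,5,w=1), (2,7,w=4), (2,9,w=2), (3,5,w=1), (3,8,w=1), (4,6,w=5), (6,9,w=1); sum of weights 4 + 1 + 4 + 2 + 1 + 1 + 5 + 1 = 19)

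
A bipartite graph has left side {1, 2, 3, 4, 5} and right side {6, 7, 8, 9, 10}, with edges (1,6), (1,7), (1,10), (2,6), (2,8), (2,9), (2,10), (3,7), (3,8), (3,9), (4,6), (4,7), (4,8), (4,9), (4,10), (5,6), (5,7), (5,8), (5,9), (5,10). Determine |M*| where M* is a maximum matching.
5 (matching: (1,10), (2,9), (3,8), (4,7), (5,6); upper bound min(|L|,|R|) = min(5,5) = 5)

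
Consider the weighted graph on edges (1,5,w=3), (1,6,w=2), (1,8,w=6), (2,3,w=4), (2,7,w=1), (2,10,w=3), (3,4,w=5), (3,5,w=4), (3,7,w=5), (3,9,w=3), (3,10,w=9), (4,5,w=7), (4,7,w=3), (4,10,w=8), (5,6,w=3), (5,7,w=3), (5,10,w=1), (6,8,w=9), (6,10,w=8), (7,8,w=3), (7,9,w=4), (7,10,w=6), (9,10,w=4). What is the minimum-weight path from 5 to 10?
1 (path: 5 -> 10; weights 1 = 1)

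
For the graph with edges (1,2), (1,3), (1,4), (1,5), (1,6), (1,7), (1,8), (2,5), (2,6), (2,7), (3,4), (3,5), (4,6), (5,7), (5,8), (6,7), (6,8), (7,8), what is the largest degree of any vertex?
7 (attained at vertex 1)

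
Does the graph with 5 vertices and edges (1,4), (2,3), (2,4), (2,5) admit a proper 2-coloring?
Yes. Partition: {1, 2}, {3, 4, 5}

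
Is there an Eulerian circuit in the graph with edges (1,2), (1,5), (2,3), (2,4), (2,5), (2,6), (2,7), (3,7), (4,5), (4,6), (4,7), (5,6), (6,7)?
Yes (the graph is connected and all 7 vertices have even degree)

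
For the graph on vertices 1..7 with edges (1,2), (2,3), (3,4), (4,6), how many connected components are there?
3 (components: {1, 2, 3, 4, 6}, {5}, {7})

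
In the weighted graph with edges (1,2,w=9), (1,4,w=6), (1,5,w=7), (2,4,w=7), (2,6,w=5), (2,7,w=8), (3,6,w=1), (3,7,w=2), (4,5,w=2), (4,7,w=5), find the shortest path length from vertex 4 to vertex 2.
7 (path: 4 -> 2; weights 7 = 7)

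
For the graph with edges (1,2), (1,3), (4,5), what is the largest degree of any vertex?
2 (attained at vertex 1)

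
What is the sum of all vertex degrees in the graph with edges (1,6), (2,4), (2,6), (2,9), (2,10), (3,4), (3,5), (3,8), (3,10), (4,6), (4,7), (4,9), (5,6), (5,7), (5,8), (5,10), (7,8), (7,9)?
36 (handshake: sum of degrees = 2|E| = 2 x 18 = 36)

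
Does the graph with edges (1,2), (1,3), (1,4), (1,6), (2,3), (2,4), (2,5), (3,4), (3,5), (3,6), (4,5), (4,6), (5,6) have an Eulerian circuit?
No (2 vertices have odd degree: {3, 4}; Eulerian circuit requires 0)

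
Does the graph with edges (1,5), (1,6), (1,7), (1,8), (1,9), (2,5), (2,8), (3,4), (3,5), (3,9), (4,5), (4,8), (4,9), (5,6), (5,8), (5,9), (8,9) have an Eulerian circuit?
No (6 vertices have odd degree: {1, 3, 5, 7, 8, 9}; Eulerian circuit requires 0)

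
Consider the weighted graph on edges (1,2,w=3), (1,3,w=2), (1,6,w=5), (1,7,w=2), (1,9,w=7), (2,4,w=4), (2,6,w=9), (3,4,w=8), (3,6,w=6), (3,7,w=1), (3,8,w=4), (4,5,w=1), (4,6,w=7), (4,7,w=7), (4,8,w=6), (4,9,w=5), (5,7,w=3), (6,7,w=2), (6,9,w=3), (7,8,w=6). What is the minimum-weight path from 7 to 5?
3 (path: 7 -> 5; weights 3 = 3)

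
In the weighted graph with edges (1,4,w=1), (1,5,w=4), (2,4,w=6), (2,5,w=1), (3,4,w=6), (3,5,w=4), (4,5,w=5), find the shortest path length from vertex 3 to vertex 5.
4 (path: 3 -> 5; weights 4 = 4)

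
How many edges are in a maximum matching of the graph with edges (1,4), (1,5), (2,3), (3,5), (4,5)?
2 (matching: (2,3), (4,5); upper bound floor(n/2) = floor(5/2) = 2)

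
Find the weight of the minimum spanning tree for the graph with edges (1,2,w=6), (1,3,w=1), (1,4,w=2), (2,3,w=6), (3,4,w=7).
9 (MST edges: (1,2,w=6), (1,3,w=1), (1,4,w=2); sum of weights 6 + 1 + 2 = 9)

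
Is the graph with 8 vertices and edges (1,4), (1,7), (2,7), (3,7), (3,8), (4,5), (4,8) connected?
No, it has 2 components: {1, 2, 3, 4, 5, 7, 8}, {6}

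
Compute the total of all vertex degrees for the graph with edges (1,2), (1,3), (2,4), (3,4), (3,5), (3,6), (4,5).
14 (handshake: sum of degrees = 2|E| = 2 x 7 = 14)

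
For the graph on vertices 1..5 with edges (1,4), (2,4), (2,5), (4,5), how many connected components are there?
2 (components: {1, 2, 4, 5}, {3})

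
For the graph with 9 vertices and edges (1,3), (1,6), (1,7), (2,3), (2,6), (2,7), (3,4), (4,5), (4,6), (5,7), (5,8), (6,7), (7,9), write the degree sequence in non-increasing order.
[5, 4, 3, 3, 3, 3, 3, 1, 1] (degrees: deg(1)=3, deg(2)=3, deg(3)=3, deg(4)=3, deg(5)=3, deg(6)=4, deg(7)=5, deg(8)=1, deg(9)=1)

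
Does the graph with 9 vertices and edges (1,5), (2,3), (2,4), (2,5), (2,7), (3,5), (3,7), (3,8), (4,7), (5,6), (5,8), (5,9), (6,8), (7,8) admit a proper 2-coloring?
No (odd cycle of length 3: 6 -> 5 -> 8 -> 6)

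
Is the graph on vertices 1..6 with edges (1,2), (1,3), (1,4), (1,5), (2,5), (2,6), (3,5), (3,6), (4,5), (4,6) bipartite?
No (odd cycle of length 3: 3 -> 1 -> 5 -> 3)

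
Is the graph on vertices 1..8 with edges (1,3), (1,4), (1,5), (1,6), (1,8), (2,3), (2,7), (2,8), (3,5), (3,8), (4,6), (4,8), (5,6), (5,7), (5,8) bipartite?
No (odd cycle of length 3: 8 -> 1 -> 3 -> 8)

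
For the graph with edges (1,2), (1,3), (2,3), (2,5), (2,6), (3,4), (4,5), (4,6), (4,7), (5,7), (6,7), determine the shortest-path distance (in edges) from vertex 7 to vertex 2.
2 (path: 7 -> 6 -> 2, 2 edges)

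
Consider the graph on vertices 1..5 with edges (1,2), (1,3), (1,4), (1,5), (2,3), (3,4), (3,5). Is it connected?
Yes (BFS from 1 visits [1, 2, 3, 4, 5] — all 5 vertices reached)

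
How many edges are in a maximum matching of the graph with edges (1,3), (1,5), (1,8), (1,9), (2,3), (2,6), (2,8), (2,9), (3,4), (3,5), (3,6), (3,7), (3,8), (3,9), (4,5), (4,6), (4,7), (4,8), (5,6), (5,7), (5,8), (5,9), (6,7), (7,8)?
4 (matching: (2,6), (3,9), (4,8), (5,7); upper bound floor(n/2) = floor(9/2) = 4)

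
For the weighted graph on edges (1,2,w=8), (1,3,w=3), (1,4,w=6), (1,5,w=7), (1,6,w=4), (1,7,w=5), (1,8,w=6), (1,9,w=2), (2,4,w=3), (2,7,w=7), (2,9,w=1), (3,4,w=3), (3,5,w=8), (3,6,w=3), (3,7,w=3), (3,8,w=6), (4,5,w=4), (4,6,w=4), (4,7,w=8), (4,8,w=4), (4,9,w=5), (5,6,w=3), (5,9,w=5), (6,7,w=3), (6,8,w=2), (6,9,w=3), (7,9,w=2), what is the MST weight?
19 (MST edges: (1,3,w=3), (1,9,w=2), (2,4,w=3), (2,9,w=1), (3,6,w=3), (5,6,w=3), (6,8,w=2), (7,9,w=2); sum of weights 3 + 2 + 3 + 1 + 3 + 3 + 2 + 2 = 19)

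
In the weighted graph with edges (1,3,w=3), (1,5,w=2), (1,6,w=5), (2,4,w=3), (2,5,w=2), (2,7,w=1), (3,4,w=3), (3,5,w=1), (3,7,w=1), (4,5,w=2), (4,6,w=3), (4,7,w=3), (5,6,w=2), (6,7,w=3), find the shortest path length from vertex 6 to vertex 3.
3 (path: 6 -> 5 -> 3; weights 2 + 1 = 3)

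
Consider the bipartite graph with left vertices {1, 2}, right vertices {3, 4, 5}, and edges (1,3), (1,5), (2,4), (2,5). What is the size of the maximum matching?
2 (matching: (1,5), (2,4); upper bound min(|L|,|R|) = min(2,3) = 2)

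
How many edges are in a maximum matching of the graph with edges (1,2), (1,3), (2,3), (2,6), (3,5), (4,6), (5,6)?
3 (matching: (1,2), (3,5), (4,6); upper bound floor(n/2) = floor(6/2) = 3)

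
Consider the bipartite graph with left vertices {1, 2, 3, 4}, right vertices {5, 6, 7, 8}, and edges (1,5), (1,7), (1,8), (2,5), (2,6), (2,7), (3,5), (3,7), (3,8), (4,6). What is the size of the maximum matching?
4 (matching: (1,8), (2,7), (3,5), (4,6); upper bound min(|L|,|R|) = min(4,4) = 4)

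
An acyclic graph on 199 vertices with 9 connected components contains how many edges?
190 (Each of the 9 component trees on V_i vertices has V_i - 1 edges; summing gives V - C = 199 - 9 = 190)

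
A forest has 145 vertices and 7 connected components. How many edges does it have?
138 (Each of the 7 component trees on V_i vertices has V_i - 1 edges; summing gives V - C = 145 - 7 = 138)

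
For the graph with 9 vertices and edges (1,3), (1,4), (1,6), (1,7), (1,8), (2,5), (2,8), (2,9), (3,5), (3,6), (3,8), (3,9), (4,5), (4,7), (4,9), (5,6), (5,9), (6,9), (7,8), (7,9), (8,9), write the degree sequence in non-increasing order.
[7, 5, 5, 5, 5, 4, 4, 4, 3] (degrees: deg(1)=5, deg(2)=3, deg(3)=5, deg(4)=4, deg(5)=5, deg(6)=4, deg(7)=4, deg(8)=5, deg(9)=7)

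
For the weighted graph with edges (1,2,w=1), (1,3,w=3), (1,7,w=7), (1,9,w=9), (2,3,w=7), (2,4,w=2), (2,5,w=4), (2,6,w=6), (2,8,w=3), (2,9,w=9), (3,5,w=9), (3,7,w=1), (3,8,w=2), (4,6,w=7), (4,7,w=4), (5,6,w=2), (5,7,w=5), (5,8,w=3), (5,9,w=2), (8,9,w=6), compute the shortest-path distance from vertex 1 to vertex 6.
7 (path: 1 -> 2 -> 6; weights 1 + 6 = 7)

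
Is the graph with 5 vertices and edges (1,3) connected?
No, it has 4 components: {1, 3}, {2}, {4}, {5}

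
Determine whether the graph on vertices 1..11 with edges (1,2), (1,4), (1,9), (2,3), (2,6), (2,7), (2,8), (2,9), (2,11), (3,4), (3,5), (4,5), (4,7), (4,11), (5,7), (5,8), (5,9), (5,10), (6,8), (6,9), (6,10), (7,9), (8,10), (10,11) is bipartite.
No (odd cycle of length 3: 2 -> 1 -> 9 -> 2)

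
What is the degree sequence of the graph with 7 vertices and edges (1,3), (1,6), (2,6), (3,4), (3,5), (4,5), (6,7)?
[3, 3, 2, 2, 2, 1, 1] (degrees: deg(1)=2, deg(2)=1, deg(3)=3, deg(4)=2, deg(5)=2, deg(6)=3, deg(7)=1)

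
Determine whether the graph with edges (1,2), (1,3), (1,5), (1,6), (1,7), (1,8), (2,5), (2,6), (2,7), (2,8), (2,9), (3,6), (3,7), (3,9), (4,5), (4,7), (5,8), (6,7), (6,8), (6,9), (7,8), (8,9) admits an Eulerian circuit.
Yes (the graph is connected and all 9 vertices have even degree)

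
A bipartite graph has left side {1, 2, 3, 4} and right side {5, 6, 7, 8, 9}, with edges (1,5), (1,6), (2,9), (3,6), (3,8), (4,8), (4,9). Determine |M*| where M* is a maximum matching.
4 (matching: (1,5), (2,9), (3,6), (4,8); upper bound min(|L|,|R|) = min(4,5) = 4)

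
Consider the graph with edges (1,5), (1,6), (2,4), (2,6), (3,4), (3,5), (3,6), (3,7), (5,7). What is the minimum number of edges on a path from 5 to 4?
2 (path: 5 -> 3 -> 4, 2 edges)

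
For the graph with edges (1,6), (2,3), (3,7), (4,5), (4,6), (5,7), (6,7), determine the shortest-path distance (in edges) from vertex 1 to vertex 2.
4 (path: 1 -> 6 -> 7 -> 3 -> 2, 4 edges)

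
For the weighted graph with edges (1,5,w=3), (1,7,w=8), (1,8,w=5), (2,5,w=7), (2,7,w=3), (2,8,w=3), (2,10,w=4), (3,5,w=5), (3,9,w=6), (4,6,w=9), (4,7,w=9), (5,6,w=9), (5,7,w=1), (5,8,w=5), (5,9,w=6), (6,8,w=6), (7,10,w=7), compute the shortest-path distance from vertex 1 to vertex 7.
4 (path: 1 -> 5 -> 7; weights 3 + 1 = 4)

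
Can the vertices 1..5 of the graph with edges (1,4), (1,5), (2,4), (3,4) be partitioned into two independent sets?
Yes. Partition: {1, 2, 3}, {4, 5}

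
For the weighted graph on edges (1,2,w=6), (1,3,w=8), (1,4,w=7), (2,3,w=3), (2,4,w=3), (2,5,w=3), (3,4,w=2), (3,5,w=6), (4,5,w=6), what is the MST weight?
14 (MST edges: (1,2,w=6), (2,3,w=3), (2,5,w=3), (3,4,w=2); sum of weights 6 + 3 + 3 + 2 = 14)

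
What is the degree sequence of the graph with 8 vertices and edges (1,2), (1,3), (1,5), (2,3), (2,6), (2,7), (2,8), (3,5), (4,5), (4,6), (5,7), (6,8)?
[5, 4, 3, 3, 3, 2, 2, 2] (degrees: deg(1)=3, deg(2)=5, deg(3)=3, deg(4)=2, deg(5)=4, deg(6)=3, deg(7)=2, deg(8)=2)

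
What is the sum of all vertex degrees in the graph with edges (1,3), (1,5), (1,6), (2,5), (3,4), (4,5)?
12 (handshake: sum of degrees = 2|E| = 2 x 6 = 12)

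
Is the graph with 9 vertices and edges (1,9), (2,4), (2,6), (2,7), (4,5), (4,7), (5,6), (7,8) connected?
No, it has 3 components: {1, 9}, {2, 4, 5, 6, 7, 8}, {3}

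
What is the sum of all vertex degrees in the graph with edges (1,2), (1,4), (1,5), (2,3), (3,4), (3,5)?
12 (handshake: sum of degrees = 2|E| = 2 x 6 = 12)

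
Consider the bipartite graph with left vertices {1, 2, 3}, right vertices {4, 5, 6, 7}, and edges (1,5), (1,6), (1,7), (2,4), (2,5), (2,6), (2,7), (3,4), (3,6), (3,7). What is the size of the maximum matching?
3 (matching: (1,7), (2,5), (3,6); upper bound min(|L|,|R|) = min(3,4) = 3)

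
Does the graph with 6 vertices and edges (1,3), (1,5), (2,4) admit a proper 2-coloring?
Yes. Partition: {1, 2, 6}, {3, 4, 5}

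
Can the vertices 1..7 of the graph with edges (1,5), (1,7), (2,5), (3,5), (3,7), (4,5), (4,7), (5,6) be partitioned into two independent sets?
Yes. Partition: {1, 2, 3, 4, 6}, {5, 7}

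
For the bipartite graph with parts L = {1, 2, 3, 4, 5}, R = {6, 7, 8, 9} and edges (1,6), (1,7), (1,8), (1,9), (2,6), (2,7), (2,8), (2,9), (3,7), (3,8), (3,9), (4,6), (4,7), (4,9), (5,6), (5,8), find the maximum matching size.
4 (matching: (1,9), (2,8), (3,7), (4,6); upper bound min(|L|,|R|) = min(5,4) = 4)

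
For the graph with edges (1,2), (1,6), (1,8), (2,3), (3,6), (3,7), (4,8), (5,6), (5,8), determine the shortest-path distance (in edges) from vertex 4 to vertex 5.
2 (path: 4 -> 8 -> 5, 2 edges)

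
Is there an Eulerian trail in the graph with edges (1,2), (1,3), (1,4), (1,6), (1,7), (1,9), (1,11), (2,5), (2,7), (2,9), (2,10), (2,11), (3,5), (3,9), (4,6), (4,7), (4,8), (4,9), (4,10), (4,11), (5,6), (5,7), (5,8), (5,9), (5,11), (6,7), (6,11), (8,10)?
No (10 vertices have odd degree: {1, 3, 4, 5, 6, 7, 8, 9, 10, 11}; Eulerian path requires 0 or 2)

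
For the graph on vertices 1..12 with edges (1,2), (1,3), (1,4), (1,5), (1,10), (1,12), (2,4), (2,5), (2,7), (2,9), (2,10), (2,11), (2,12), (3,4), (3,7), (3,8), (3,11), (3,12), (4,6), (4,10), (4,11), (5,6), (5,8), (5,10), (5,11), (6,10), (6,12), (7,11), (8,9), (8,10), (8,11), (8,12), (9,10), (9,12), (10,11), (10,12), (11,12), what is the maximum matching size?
6 (matching: (1,2), (3,7), (4,10), (5,6), (8,11), (9,12); upper bound floor(n/2) = floor(12/2) = 6)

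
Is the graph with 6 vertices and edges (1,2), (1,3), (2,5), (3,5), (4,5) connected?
No, it has 2 components: {1, 2, 3, 4, 5}, {6}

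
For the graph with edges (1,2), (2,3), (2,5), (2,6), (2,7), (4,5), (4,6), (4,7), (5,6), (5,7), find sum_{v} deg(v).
20 (handshake: sum of degrees = 2|E| = 2 x 10 = 20)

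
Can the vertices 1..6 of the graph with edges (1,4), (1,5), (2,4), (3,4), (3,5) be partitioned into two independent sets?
Yes. Partition: {1, 2, 3, 6}, {4, 5}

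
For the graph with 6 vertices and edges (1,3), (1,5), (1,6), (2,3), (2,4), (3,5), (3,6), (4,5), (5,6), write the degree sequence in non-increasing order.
[4, 4, 3, 3, 2, 2] (degrees: deg(1)=3, deg(2)=2, deg(3)=4, deg(4)=2, deg(5)=4, deg(6)=3)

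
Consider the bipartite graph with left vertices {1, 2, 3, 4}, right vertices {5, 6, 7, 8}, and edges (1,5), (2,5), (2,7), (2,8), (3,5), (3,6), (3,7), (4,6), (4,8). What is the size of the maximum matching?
4 (matching: (1,5), (2,8), (3,7), (4,6); upper bound min(|L|,|R|) = min(4,4) = 4)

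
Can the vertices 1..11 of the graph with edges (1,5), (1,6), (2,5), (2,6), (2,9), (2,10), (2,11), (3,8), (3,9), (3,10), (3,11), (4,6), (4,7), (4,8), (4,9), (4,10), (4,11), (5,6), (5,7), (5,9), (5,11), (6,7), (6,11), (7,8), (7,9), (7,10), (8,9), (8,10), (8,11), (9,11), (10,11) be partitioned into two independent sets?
No (odd cycle of length 3: 5 -> 1 -> 6 -> 5)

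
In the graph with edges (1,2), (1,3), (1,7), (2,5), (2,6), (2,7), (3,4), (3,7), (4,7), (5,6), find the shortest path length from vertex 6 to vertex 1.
2 (path: 6 -> 2 -> 1, 2 edges)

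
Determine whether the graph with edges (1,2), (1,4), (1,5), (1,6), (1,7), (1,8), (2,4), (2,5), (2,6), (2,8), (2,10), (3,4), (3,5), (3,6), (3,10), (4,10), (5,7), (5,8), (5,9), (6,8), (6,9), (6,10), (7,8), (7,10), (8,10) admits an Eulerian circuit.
Yes (the graph is connected and all 10 vertices have even degree)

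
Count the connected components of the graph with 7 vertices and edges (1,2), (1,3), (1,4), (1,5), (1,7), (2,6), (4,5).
1 (components: {1, 2, 3, 4, 5, 6, 7})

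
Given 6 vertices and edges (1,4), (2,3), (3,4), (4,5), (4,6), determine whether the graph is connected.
Yes (BFS from 1 visits [1, 4, 3, 5, 6, 2] — all 6 vertices reached)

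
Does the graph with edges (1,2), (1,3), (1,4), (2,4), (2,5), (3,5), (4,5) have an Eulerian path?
No (4 vertices have odd degree: {1, 2, 4, 5}; Eulerian path requires 0 or 2)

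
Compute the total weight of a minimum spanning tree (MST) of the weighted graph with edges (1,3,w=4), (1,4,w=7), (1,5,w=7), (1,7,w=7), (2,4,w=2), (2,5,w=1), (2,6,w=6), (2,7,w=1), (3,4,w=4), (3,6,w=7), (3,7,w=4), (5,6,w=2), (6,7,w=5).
14 (MST edges: (1,3,w=4), (2,4,w=2), (2,5,w=1), (2,7,w=1), (3,4,w=4), (5,6,w=2); sum of weights 4 + 2 + 1 + 1 + 4 + 2 = 14)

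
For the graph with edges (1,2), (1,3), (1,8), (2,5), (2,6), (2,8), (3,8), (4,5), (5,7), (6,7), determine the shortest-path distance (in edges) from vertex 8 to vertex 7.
3 (path: 8 -> 2 -> 5 -> 7, 3 edges)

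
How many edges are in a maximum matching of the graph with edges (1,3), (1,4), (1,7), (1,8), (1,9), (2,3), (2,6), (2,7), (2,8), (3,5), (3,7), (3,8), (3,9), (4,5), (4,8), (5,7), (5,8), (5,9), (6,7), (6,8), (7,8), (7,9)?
4 (matching: (1,9), (2,7), (4,5), (6,8); upper bound floor(n/2) = floor(9/2) = 4)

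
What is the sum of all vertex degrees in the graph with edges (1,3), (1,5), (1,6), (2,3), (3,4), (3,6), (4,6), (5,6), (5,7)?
18 (handshake: sum of degrees = 2|E| = 2 x 9 = 18)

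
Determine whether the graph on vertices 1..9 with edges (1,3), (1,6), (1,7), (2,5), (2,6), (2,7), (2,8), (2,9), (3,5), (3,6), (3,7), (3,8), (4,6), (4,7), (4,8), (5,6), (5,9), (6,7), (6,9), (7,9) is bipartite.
No (odd cycle of length 3: 6 -> 1 -> 7 -> 6)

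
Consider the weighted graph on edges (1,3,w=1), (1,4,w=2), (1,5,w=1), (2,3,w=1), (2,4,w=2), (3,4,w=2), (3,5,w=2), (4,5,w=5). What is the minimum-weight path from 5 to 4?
3 (path: 5 -> 1 -> 4; weights 1 + 2 = 3)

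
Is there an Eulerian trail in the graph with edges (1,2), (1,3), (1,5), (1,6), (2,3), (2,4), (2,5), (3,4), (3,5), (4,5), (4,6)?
Yes — and in fact it has an Eulerian circuit (the graph is connected and all 6 vertices have even degree)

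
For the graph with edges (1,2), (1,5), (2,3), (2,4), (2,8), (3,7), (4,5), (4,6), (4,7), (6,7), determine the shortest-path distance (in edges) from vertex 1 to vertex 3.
2 (path: 1 -> 2 -> 3, 2 edges)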